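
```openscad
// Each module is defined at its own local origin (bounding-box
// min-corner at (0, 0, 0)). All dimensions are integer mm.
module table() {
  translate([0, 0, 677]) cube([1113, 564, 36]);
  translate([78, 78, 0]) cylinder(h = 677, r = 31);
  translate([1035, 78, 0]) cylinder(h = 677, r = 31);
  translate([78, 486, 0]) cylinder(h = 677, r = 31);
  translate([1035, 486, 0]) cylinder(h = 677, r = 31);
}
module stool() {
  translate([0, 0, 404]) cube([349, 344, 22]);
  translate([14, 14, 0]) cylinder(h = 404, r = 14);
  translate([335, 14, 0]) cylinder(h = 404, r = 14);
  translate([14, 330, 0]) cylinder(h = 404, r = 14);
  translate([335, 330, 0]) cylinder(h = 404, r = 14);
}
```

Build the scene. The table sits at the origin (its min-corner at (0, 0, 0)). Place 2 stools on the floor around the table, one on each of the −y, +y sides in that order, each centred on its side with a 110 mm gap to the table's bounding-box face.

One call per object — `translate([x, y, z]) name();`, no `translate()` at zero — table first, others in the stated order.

table();
translate([382, -454, 0]) stool();
translate([382, 674, 0]) stool();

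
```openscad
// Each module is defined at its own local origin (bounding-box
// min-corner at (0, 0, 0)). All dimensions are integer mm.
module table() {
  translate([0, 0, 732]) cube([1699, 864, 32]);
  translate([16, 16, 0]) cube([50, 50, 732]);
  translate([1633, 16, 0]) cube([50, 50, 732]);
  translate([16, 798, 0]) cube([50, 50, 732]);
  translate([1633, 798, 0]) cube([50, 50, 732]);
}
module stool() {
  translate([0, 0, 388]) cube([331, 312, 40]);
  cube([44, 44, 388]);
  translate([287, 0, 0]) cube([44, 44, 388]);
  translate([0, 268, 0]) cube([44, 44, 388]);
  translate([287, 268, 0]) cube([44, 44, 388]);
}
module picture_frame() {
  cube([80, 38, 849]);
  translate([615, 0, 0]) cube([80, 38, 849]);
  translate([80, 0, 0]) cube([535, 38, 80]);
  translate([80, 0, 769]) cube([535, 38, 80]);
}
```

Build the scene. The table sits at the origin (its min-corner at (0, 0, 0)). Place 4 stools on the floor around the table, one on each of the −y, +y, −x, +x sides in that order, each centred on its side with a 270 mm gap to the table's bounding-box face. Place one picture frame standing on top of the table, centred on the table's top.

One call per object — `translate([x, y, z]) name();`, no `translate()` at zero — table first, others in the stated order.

table();
translate([684, -582, 0]) stool();
translate([684, 1134, 0]) stool();
translate([-601, 276, 0]) stool();
translate([1969, 276, 0]) stool();
translate([502, 413, 764]) picture_frame();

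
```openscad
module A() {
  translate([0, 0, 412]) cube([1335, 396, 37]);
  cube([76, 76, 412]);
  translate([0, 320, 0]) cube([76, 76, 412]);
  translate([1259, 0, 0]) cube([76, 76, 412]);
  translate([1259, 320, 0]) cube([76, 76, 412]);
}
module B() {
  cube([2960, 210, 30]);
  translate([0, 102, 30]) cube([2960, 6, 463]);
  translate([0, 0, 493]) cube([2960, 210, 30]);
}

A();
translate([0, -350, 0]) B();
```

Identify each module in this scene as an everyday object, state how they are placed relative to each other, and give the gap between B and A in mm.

The I-beam's nearest face is 140 mm from the bench's −y face.

A is a bench. B is an I-beam. The I-beam is on the floor beside the bench on its −y side. The gap between the I-beam and the bench is 140 mm.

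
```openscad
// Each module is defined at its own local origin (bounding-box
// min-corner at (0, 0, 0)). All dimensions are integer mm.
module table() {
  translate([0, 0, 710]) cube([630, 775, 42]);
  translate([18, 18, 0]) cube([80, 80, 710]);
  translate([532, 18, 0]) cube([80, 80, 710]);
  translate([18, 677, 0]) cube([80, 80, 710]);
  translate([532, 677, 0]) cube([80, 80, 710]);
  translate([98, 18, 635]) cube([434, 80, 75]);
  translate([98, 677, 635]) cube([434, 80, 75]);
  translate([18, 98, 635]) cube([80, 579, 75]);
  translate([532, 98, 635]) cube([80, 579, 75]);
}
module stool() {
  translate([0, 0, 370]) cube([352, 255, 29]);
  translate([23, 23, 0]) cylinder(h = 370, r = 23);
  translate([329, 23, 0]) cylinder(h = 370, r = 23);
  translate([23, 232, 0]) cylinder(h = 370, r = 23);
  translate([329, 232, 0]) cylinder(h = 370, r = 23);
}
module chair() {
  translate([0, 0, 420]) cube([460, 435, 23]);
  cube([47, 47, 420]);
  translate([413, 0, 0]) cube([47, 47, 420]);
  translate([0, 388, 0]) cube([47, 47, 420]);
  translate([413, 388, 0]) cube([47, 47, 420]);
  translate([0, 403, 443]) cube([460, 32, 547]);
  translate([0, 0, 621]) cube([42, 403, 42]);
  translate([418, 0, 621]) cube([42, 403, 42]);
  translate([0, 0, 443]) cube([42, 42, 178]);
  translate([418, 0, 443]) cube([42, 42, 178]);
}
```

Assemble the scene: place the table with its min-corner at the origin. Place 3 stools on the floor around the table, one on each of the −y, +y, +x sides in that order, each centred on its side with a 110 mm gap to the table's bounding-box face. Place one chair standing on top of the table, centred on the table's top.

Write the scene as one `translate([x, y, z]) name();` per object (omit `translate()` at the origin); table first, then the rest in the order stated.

table();
translate([139, -365, 0]) stool();
translate([139, 885, 0]) stool();
translate([740, 260, 0]) stool();
translate([85, 170, 752]) chair();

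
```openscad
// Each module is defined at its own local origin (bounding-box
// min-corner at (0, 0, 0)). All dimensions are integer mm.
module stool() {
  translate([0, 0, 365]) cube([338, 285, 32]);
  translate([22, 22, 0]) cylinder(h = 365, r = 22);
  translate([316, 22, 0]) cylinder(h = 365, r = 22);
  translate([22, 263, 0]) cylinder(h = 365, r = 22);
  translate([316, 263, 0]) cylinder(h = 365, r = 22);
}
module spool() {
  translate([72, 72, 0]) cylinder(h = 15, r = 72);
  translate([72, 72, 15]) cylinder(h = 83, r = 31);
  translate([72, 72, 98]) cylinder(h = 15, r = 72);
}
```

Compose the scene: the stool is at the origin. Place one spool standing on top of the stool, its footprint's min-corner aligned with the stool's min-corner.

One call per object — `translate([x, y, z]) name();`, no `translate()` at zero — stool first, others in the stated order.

stool();
translate([0, 0, 397]) spool();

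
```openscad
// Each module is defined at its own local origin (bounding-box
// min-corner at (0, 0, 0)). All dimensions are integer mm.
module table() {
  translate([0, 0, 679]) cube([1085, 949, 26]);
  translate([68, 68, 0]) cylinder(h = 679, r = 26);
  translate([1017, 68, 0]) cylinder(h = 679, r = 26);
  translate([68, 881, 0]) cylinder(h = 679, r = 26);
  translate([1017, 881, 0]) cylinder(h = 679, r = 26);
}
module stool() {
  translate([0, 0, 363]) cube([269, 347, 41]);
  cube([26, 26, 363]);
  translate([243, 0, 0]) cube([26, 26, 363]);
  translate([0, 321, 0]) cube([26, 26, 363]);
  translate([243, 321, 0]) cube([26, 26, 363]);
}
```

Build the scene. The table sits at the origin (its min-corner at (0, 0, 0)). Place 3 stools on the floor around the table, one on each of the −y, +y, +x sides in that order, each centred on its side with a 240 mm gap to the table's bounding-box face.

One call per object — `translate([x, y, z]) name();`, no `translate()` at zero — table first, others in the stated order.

table();
translate([408, -587, 0]) stool();
translate([408, 1189, 0]) stool();
translate([1325, 301, 0]) stool();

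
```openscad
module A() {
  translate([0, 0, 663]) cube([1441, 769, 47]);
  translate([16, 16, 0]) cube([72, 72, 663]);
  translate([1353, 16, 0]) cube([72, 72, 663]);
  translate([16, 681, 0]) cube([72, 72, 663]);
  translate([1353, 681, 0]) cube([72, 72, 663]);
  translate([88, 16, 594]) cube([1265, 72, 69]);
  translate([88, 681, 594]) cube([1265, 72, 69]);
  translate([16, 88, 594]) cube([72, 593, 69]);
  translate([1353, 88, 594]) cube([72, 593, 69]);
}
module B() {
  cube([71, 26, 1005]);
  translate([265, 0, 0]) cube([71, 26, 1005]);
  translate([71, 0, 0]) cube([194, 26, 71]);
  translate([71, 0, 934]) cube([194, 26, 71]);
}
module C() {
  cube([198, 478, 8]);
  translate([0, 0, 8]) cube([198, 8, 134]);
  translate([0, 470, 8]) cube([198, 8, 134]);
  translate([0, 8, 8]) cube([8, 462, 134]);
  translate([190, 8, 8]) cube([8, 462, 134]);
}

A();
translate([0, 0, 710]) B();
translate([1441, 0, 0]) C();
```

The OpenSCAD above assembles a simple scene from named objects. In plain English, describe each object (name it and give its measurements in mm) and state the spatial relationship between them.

A is a table: top 1441 mm (x) × 769 mm (y), 47 mm thick, upper face at z = 710 mm, on four 72×72 mm square legs, each inset 16 mm from the nearest pair of top edges, running from z = 0 to the bottom of the top. Four apron rails, 72 mm thick and 69 mm tall, run between adjacent legs with their top edges flush with the underside of the top and their outer faces flush with the legs' outer faces.

B is a rectangular picture frame lying in the x–z plane (depth along y). The opening is 194 mm wide (x) by 863 mm tall (z), surrounded by a border 71 mm wide on all four sides. The frame is 26 mm deep and is made of two full-height vertical stiles with two horizontal rails fitted between them.

C is an open-topped rectangular box: outside dimensions 198×478×142 mm, with a uniform wall and base thickness of 8 mm. The base is a full 198×478 slab on the floor; four walls sit on top of the base. The front and back walls (the −y and +y sides) span the full width; the two side walls fit between them.

The picture frame is on top of the table. The open box is against the table's +x side, with their −y faces flush.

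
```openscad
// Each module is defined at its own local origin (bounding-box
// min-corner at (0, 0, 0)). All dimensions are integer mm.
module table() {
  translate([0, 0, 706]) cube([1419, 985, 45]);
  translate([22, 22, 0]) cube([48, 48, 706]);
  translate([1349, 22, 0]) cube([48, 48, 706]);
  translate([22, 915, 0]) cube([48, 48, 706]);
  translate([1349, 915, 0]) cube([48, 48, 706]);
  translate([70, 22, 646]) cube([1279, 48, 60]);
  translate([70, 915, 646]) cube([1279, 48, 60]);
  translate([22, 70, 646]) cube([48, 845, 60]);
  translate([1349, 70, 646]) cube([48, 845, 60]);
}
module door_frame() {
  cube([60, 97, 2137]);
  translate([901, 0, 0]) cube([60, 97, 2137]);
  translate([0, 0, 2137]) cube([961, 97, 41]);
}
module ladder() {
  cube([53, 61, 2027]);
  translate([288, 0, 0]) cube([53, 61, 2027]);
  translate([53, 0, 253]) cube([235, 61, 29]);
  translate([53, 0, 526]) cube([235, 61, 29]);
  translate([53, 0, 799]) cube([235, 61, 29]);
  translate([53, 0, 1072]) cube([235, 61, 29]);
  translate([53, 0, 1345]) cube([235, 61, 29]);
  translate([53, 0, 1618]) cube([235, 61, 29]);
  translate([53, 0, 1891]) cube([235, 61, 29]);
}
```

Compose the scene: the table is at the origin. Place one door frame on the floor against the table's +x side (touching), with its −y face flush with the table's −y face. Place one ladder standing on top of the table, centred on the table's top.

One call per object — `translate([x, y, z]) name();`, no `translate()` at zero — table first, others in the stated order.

table();
translate([1419, 0, 0]) door_frame();
translate([539, 462, 751]) ladder();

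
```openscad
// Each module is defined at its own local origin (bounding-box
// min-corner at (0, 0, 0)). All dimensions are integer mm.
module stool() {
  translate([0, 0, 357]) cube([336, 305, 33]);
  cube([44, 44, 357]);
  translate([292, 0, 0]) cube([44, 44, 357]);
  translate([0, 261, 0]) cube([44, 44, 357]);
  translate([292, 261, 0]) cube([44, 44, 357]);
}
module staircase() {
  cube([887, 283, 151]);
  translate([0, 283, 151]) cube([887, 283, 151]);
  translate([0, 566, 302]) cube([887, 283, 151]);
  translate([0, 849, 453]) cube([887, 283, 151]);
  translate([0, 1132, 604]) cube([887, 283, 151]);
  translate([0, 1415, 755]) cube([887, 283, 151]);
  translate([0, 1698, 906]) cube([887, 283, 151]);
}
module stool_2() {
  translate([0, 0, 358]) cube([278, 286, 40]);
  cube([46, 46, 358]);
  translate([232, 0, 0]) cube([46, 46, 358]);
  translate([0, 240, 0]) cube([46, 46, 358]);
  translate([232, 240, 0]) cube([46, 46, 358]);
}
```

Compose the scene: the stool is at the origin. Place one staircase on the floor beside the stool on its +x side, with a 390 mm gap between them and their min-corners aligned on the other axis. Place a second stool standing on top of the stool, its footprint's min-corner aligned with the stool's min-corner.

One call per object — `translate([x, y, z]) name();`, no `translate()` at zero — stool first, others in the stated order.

stool();
translate([726, 0, 0]) staircase();
translate([0, 0, 390]) stool_2();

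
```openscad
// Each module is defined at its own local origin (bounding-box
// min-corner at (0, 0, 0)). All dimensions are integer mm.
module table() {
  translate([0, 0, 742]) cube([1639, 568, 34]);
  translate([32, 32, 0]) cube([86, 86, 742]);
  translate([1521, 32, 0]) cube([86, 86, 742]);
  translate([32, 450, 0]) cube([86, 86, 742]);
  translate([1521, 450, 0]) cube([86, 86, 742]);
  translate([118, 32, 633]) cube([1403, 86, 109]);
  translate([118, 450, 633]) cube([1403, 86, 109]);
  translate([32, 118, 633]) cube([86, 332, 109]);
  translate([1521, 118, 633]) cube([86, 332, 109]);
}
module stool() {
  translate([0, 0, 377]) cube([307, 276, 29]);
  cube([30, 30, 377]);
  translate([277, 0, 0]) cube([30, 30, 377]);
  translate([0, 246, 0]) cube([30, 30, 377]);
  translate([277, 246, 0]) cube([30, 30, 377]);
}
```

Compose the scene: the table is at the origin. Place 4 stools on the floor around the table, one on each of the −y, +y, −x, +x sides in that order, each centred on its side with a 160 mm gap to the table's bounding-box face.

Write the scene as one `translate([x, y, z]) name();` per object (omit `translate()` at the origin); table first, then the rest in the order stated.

table();
translate([666, -436, 0]) stool();
translate([666, 728, 0]) stool();
translate([-467, 146, 0]) stool();
translate([1799, 146, 0]) stool();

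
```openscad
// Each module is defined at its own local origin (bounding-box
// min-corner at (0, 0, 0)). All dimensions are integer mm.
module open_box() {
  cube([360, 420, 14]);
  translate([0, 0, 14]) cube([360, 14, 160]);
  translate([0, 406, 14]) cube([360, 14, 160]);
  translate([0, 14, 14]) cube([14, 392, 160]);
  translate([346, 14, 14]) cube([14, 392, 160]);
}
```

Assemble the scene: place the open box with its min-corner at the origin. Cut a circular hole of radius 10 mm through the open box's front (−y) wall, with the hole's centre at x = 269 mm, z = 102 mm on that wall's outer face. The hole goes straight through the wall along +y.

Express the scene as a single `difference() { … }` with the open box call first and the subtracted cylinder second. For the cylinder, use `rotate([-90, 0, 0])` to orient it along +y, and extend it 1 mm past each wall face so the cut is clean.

difference() {
  open_box();
  translate([269, -1, 102]) rotate([-90, 0, 0]) cylinder(h = 16, r = 10);
}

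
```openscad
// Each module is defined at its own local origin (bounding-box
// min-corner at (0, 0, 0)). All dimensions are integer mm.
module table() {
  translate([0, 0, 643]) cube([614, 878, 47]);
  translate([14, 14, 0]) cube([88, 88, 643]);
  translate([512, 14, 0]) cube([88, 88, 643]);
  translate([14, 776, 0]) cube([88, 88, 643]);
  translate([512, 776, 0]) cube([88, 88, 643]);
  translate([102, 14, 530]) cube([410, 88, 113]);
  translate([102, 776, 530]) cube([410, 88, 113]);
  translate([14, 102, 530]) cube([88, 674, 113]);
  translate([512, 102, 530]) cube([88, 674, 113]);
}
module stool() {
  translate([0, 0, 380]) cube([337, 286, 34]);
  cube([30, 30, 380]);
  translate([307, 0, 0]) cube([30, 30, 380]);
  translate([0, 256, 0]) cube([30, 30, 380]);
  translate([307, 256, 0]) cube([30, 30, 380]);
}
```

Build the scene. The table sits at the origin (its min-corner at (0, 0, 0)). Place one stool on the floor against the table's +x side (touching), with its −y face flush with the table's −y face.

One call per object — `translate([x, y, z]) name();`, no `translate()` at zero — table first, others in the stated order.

table();
translate([614, 0, 0]) stool();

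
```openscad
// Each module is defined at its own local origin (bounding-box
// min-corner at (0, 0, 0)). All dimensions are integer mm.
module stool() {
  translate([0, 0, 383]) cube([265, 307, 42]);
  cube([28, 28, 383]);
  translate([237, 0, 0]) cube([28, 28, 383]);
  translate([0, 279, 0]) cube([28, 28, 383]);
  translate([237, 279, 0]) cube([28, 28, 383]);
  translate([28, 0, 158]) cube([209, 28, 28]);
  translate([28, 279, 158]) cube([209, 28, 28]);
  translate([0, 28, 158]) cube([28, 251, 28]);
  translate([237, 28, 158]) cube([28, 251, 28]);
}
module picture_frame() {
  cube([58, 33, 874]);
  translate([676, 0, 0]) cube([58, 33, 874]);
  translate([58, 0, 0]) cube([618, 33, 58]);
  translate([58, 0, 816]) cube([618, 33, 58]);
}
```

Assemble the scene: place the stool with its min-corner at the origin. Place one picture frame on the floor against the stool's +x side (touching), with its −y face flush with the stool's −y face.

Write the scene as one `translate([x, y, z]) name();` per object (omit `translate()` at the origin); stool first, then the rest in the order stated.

stool();
translate([265, 0, 0]) picture_frame();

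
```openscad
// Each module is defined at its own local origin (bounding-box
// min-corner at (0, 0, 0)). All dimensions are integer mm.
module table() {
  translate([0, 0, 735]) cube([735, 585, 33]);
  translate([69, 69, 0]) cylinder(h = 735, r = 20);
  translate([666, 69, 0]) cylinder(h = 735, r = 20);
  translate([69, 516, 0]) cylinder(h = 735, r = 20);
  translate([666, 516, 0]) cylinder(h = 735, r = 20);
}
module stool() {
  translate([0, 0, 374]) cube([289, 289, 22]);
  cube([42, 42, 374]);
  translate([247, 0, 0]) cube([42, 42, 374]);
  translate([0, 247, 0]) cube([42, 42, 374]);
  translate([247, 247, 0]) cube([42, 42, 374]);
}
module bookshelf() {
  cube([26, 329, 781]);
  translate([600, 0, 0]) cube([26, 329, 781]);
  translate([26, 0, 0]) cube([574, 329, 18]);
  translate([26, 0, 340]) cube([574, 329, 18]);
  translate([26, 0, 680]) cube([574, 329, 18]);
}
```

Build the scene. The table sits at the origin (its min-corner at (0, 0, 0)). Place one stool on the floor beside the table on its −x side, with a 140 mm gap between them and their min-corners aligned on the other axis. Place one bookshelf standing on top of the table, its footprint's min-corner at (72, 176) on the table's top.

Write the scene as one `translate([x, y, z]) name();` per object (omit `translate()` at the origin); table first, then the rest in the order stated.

table();
translate([-429, 0, 0]) stool();
translate([72, 176, 768]) bookshelf();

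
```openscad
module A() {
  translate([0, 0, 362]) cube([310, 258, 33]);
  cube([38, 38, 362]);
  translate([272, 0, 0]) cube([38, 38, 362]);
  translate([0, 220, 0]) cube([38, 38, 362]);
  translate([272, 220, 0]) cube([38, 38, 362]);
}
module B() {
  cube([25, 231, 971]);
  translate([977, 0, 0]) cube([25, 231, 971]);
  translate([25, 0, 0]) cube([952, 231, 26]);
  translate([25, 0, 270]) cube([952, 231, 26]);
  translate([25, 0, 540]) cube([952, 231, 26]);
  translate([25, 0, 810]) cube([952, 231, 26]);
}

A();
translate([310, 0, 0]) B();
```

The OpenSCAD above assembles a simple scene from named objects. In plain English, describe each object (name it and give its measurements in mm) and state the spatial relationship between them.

A is a four-legged stool. The seat is a 310×258×33 mm slab whose top surface is at z = 395 mm; four square legs, each 38×38 mm in cross-section, run from the floor (z = 0) to the underside of the seat, each flush with a corner of the seat.

B is an open bookshelf. Two side panels, each 25 mm thick, 231 mm deep and 971 mm tall, stand 1002 mm apart (outside-to-outside). Between them sit 4 shelves, each 26 mm thick and 231 mm deep, spanning the full gap between the sides. The bottom shelf rests on the floor (its underside at z = 0) and the clear gap between one shelf's top and the next shelf's underside is 244 mm.

The bookshelf is against the stool's +x side, with their −y faces flush.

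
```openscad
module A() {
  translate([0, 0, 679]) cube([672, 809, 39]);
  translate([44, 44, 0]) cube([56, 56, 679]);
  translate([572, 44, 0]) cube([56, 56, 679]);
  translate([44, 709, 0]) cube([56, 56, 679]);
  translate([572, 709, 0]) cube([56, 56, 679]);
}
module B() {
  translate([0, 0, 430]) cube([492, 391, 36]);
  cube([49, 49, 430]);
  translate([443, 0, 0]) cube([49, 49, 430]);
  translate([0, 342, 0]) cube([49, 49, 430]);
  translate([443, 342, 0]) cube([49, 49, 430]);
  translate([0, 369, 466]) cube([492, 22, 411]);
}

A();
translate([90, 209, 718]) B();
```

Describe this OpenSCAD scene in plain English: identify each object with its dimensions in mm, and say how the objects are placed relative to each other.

A is a table with a 672×809 mm rectangular top, 39 mm thick, top surface at z = 718 mm, supported by four 56×56 mm square legs, each inset 44 mm from the nearest pair of top edges, running from the floor.

B is a chair. The seat is a 492×391×36 mm slab with its top at z = 466 mm, on four 49×49 mm corner legs (flush with the seat edges, standing on z = 0). A flat backrest 22 mm thick, 411 mm tall, spans the full seat width and rises from the seat top along its +y edge, rear face flush with the rear of the seat.

The chair is on top of the table, centred.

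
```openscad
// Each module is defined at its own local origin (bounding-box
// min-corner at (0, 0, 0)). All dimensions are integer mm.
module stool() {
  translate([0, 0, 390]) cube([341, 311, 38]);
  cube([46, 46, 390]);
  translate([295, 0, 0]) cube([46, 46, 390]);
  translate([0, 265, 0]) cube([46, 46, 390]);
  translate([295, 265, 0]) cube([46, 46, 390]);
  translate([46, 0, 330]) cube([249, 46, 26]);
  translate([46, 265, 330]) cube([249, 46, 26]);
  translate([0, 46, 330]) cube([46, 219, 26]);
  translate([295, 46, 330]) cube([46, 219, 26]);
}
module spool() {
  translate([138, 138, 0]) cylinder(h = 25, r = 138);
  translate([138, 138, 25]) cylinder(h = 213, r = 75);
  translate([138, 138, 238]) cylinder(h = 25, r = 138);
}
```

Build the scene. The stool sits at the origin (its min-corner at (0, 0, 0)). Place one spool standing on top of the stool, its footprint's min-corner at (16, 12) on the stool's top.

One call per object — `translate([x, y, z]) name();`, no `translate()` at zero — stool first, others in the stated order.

stool();
translate([16, 12, 428]) spool();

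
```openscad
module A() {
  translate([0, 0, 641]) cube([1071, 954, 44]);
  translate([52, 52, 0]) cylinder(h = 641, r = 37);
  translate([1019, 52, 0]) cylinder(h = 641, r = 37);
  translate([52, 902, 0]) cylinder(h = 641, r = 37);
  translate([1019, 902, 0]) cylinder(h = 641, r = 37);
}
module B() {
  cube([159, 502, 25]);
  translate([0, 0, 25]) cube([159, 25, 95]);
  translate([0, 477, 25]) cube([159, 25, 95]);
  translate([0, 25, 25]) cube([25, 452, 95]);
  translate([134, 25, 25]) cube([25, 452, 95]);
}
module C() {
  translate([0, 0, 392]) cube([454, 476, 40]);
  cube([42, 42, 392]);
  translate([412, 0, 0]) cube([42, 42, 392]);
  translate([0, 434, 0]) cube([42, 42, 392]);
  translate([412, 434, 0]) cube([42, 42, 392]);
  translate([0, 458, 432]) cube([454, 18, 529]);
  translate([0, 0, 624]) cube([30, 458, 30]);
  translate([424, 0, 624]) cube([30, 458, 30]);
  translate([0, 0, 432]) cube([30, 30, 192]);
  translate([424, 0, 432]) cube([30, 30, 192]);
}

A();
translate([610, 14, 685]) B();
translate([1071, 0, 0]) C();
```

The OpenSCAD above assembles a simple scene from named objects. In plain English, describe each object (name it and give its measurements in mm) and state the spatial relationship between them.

A is a table with a 1071×954 mm rectangular top, 44 mm thick, top surface at z = 685 mm, supported by four round legs of 74 mm diameter, each leg's bounding box inset 15 mm from the nearest pair of top edges, running from the floor.

B is an open storage box with external size 159×502×120 mm and wall thickness 25 mm (the base is also 25 mm thick). The base covers the whole footprint; the four walls stand on the base, with the y-facing walls full-width and the x-facing walls fitting between their inner faces.

C is a chair. The seat is a 454×476×40 mm slab with its top at z = 432 mm, on four 42×42 mm corner legs (flush with the seat edges, standing on z = 0). A flat backrest 18 mm thick, 529 mm tall, spans the full seat width and rises from the seat top along its +y edge, rear face flush with the rear of the seat. Two armrests of 30×30 mm section run along each side from the seat's front edge to the front of the backrest, top faces 222 mm above the seat top and outer faces flush with the seat's x-edges; a 30×30 mm post under the front of each armrest stands on the seat at the front corner.

The open box is on top of the table. The chair is against the table's +x side, with their −y faces flush.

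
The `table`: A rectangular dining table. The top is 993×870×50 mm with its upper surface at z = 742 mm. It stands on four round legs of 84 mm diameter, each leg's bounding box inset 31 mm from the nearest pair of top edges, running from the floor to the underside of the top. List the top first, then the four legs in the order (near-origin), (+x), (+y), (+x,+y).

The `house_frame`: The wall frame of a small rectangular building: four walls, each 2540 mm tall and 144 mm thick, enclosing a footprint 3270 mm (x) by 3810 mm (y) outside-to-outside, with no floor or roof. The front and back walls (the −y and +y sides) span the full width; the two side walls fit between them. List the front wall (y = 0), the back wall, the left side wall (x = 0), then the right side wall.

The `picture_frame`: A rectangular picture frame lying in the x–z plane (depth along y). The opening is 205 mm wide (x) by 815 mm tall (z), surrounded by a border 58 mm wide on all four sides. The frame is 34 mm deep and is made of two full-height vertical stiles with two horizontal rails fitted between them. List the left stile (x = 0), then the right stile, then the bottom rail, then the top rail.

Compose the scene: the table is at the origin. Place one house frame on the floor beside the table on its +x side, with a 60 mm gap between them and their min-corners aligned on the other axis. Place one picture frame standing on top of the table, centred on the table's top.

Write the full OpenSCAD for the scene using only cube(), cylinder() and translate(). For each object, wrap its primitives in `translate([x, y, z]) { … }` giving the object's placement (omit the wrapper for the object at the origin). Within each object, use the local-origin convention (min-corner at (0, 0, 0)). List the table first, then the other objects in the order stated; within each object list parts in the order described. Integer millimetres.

translate([0, 0, 692]) cube([993, 870, 50]);
translate([73, 73, 0]) cylinder(h = 692, r = 42);
translate([920, 73, 0]) cylinder(h = 692, r = 42);
translate([73, 797, 0]) cylinder(h = 692, r = 42);
translate([920, 797, 0]) cylinder(h = 692, r = 42);
translate([1053, 0, 0]) {
  cube([3270, 144, 2540]);
  translate([0, 3666, 0]) cube([3270, 144, 2540]);
  translate([0, 144, 0]) cube([144, 3522, 2540]);
  translate([3126, 144, 0]) cube([144, 3522, 2540]);
}
translate([336, 418, 742]) {
  cube([58, 34, 931]);
  translate([263, 0, 0]) cube([58, 34, 931]);
  translate([58, 0, 0]) cube([205, 34, 58]);
  translate([58, 0, 873]) cube([205, 34, 58]);
}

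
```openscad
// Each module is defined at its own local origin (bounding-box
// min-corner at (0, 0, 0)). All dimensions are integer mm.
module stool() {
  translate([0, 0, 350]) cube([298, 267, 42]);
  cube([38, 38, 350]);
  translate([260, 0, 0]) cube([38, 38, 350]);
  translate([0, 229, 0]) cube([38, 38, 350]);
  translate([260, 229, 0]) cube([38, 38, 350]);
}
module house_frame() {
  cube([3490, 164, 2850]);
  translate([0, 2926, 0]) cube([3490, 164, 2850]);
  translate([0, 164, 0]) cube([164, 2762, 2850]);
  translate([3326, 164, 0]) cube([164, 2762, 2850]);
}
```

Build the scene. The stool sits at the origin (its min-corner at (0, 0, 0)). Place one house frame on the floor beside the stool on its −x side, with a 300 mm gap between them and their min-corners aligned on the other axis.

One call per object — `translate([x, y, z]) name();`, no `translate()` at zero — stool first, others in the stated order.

stool();
translate([-3790, 0, 0]) house_frame();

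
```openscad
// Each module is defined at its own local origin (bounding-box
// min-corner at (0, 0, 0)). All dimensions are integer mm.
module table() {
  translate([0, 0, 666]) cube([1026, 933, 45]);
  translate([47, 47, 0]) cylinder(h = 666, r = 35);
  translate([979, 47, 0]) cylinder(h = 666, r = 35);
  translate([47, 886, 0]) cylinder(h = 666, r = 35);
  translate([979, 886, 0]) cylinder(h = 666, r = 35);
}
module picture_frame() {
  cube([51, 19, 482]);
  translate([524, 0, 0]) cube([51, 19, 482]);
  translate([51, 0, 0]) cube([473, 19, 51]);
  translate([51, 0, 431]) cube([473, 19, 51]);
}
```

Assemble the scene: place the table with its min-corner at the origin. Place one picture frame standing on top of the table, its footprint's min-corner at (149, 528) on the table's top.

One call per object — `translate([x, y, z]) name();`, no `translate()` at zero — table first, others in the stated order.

table();
translate([149, 528, 711]) picture_frame();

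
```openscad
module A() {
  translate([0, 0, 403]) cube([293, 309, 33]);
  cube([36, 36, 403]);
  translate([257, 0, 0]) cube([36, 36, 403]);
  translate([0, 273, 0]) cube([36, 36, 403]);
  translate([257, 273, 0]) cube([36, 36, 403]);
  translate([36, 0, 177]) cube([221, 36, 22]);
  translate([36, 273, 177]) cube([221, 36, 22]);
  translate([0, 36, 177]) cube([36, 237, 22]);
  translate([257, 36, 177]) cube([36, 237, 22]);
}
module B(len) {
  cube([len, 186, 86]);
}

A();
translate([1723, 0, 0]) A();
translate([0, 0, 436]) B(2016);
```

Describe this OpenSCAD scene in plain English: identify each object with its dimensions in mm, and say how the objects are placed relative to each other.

A is a four-legged stool. The seat is a 293×309×33 mm slab whose top surface is at z = 436 mm; four square legs, each 36×36 mm in cross-section, run from the floor (z = 0) to the underside of the seat, each flush with a corner of the seat. Four stretchers, 36 mm wide and 22 mm tall, connect adjacent legs with their undersides at z = 177 mm, each running between the inner faces of the legs it joins and aligned with the legs' outer faces on the other axis.

B is a rectangular beam 2016 mm long (x), 186 mm deep (y), 86 mm thick (z).

The beam spans the tops of two stools placed 1430 mm apart, resting at z = 436 mm.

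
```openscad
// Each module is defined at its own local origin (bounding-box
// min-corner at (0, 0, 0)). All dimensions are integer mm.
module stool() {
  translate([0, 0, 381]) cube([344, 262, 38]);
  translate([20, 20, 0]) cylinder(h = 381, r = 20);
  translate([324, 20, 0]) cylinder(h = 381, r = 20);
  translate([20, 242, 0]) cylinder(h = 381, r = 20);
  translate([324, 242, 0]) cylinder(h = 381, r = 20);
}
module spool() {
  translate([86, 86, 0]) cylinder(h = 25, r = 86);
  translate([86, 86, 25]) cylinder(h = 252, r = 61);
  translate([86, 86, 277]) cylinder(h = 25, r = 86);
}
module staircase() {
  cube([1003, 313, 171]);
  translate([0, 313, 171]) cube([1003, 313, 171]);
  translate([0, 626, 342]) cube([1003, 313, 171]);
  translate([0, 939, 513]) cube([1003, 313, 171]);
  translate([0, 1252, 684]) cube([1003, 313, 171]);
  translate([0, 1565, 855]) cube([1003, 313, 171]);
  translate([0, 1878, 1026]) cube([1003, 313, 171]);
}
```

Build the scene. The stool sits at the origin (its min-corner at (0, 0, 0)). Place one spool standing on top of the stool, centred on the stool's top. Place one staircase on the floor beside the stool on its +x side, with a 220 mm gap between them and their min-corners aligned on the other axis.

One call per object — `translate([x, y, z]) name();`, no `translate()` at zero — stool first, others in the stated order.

stool();
translate([86, 45, 419]) spool();
translate([564, 0, 0]) staircase();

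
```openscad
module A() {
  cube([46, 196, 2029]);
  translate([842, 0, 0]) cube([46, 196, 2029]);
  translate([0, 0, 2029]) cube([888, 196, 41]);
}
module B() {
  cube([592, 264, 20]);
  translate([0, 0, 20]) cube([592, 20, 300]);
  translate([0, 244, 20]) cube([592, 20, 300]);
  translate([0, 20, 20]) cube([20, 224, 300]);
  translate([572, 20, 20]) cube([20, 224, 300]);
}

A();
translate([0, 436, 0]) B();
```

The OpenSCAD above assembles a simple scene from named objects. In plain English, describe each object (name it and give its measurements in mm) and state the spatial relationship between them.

A is a rectangular door frame: two vertical jambs of 46×196 mm section, 2029 mm tall, with a clear opening 796 mm wide between their inner faces. A header 41 mm tall and 196 mm deep lies on top of the jambs and spans the full outside width.

B is an open storage box with external size 592×264×320 mm and wall thickness 20 mm (the base is also 20 mm thick). The base covers the whole footprint; the four walls stand on the base, with the y-facing walls full-width and the x-facing walls fitting between their inner faces.

The open box is on the floor beside the door frame on its +y side.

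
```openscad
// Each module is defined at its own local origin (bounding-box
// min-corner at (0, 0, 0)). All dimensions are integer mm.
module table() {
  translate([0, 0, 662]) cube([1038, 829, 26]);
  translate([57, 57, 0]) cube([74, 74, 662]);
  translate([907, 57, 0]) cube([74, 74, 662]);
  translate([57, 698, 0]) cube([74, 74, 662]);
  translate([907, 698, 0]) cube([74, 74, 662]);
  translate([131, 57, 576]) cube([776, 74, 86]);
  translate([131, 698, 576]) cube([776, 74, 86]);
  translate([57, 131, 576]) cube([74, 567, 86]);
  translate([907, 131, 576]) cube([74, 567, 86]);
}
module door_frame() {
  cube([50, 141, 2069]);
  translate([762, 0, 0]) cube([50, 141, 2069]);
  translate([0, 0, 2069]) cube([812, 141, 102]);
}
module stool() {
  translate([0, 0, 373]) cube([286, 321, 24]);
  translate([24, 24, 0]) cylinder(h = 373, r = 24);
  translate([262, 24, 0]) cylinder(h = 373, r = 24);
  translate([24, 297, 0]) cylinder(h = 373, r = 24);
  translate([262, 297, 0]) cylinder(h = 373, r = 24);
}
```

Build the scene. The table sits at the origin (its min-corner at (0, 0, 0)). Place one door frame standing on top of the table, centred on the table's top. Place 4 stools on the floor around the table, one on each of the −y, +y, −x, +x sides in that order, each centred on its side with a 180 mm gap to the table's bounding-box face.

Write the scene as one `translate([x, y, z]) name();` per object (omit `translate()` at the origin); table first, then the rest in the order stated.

table();
translate([113, 344, 688]) door_frame();
translate([376, -501, 0]) stool();
translate([376, 1009, 0]) stool();
translate([-466, 254, 0]) stool();
translate([1218, 254, 0]) stool();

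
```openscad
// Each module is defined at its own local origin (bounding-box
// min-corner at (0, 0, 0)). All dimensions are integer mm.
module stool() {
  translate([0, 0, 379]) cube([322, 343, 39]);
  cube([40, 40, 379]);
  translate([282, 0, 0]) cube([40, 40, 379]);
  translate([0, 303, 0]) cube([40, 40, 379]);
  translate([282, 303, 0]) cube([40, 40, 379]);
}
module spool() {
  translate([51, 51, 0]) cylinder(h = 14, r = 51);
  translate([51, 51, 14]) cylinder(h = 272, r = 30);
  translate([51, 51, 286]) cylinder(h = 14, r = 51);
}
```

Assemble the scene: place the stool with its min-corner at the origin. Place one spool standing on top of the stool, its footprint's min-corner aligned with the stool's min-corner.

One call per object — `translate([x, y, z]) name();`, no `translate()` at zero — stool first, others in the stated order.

stool();
translate([0, 0, 418]) spool();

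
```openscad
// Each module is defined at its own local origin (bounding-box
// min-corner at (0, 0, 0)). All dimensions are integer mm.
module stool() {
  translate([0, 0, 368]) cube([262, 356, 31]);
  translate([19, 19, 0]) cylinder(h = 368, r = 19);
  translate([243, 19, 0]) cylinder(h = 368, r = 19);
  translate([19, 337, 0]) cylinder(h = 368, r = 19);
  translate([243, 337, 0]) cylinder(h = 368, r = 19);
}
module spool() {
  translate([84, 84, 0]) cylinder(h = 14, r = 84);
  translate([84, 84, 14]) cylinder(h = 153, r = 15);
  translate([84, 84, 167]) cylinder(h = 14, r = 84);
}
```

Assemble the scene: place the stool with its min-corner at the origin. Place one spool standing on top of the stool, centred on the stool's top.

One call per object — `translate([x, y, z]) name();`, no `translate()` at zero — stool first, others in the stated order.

stool();
translate([47, 94, 399]) spool();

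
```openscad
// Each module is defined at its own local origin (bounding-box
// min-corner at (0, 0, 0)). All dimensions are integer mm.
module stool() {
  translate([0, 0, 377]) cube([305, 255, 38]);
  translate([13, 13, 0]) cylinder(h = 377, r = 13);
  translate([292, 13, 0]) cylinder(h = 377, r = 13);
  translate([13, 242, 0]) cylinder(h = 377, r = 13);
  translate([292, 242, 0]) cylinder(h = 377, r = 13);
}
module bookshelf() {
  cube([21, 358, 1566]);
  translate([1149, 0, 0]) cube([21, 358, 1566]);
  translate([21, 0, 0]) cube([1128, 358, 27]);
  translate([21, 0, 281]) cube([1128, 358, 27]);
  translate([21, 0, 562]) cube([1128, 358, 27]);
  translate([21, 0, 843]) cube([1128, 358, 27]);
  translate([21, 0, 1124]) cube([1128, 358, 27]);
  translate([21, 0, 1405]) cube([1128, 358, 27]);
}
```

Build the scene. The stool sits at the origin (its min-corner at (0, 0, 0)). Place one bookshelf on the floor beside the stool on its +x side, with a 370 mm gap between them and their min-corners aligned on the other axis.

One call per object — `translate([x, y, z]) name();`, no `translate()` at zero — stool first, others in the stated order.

stool();
translate([675, 0, 0]) bookshelf();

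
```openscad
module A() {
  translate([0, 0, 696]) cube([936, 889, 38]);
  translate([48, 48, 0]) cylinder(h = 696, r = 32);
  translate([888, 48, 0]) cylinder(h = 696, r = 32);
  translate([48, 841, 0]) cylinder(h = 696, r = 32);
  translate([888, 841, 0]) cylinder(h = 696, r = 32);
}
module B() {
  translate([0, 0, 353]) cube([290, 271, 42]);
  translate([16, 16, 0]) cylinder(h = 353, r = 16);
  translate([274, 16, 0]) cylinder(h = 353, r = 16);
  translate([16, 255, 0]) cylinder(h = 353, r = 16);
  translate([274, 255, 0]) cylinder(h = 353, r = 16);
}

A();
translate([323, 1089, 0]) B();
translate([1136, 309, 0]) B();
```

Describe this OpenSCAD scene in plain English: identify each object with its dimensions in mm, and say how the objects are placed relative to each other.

A is a table with a 936×889 mm rectangular top, 38 mm thick, top surface at z = 734 mm, supported by four round legs of 64 mm diameter, each leg's bounding box inset 16 mm from the nearest pair of top edges, running from the floor.

B is a simple wooden stool: a rectangular seat 290 mm (x) by 271 mm (y), 42 mm thick, top face at z = 395 mm, on four round legs, each 32 mm in diameter. The legs rest on z = 0, each leg's axis is inset half a diameter from the nearest pair of seat edges (so the leg's bounding box is flush with the corner).

Two stools sit around the table at the +y, +x sides.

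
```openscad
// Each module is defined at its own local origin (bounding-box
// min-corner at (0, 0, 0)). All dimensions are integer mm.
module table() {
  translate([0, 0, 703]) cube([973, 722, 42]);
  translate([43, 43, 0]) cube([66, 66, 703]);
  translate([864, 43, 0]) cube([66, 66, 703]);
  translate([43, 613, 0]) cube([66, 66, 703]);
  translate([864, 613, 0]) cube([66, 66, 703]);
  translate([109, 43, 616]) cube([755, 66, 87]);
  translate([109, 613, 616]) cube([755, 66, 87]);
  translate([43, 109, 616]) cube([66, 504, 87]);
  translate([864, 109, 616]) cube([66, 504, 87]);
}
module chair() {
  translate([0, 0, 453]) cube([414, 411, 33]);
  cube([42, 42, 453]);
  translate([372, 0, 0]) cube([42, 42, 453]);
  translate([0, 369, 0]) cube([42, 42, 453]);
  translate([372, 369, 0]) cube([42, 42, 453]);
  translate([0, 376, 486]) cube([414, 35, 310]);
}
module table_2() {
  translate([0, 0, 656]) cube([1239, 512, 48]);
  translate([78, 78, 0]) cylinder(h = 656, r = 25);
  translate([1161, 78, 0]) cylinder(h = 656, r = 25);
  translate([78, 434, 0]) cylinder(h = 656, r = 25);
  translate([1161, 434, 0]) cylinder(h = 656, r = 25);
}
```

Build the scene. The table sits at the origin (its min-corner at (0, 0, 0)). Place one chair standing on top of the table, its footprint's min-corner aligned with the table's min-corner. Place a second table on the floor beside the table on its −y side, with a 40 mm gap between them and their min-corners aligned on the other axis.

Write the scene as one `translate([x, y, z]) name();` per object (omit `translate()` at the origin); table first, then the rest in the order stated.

table();
translate([0, 0, 745]) chair();
translate([0, -552, 0]) table_2();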